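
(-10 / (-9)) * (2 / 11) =20 / 99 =0.20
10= 10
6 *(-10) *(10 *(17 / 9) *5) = -17000 / 3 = -5666.67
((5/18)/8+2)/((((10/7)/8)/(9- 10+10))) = 2051/20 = 102.55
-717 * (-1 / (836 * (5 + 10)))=239 / 4180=0.06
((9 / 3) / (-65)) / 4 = -3 / 260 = -0.01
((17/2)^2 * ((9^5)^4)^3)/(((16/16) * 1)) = 519335976675270619809408970728275856482396456358438969749889/4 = 129833994168817654952352200000000000000000000000000000000000.00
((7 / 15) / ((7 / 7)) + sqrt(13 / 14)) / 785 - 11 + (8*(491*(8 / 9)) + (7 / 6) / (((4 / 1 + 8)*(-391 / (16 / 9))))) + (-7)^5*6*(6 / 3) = -24638407540376 / 124308675 + sqrt(182) / 10990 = -198203.44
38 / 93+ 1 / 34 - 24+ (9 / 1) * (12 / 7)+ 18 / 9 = -135757 / 22134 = -6.13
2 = 2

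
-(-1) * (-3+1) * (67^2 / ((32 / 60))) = -67335 / 4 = -16833.75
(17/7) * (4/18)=34/63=0.54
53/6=8.83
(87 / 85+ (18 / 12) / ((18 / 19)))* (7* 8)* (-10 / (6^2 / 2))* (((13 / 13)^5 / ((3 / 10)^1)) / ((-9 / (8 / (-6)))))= -1489040 / 37179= -40.05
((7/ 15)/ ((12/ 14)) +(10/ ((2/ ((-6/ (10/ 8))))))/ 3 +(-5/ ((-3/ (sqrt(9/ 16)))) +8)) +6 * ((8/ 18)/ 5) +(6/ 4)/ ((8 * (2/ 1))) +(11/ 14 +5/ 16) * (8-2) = 90829/ 10080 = 9.01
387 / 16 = 24.19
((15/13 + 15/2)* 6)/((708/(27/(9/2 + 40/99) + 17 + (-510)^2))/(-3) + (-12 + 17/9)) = -1534417139475/298827712651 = -5.13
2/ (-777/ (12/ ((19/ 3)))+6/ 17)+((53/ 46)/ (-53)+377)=376.97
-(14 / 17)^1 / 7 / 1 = -0.12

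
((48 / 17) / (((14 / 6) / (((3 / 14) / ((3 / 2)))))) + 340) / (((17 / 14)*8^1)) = 35.02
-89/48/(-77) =89/3696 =0.02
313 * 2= 626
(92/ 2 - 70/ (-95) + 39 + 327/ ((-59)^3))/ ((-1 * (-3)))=111518726/ 3902201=28.58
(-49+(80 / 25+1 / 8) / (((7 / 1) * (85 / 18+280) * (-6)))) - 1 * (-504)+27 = 482.00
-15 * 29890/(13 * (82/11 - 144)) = 2465925/9763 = 252.58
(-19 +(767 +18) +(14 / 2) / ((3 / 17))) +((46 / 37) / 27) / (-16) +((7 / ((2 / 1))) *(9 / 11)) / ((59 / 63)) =4194683509 / 5186808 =808.72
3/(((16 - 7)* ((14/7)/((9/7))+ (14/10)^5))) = 9375/195013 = 0.05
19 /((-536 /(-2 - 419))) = 7999 /536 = 14.92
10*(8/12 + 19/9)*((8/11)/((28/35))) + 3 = 2797/99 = 28.25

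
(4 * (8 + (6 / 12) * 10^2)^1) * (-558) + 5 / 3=-388363 / 3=-129454.33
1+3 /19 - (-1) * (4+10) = 288 /19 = 15.16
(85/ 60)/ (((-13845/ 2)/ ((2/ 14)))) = -17/ 581490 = -0.00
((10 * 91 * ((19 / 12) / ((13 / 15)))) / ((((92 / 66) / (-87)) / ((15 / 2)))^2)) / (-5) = -72855928.62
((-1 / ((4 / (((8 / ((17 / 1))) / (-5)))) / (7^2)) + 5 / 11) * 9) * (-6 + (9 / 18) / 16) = -2583657 / 29920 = -86.35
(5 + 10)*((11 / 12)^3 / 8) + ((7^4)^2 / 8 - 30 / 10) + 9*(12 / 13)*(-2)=43165741363 / 59904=720581.95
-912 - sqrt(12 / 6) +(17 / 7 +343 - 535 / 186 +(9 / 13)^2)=-125194687 / 220038 - sqrt(2)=-570.38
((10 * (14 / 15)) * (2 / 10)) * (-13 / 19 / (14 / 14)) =-364 / 285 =-1.28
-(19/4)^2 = -361/16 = -22.56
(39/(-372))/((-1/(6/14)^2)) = 117/6076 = 0.02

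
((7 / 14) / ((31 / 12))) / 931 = 6 / 28861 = 0.00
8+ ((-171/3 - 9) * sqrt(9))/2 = -91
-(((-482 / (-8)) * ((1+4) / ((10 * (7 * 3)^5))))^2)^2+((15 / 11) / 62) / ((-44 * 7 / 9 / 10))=-27472082633390415786657940487911 / 4274574658992190500610554675818496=-0.01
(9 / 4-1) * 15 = 18.75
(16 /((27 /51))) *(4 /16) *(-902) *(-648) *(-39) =-172231488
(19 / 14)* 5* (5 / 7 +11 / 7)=760 / 49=15.51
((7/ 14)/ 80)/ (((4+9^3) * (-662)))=-1/ 77639360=-0.00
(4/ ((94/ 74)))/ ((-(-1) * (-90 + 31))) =-0.05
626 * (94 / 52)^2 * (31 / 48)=21433927 / 16224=1321.12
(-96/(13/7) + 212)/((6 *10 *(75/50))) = 1042/585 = 1.78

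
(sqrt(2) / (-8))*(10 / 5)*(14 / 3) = -7*sqrt(2) / 6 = -1.65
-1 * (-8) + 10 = 18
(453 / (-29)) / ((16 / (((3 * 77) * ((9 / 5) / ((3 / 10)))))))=-313929 / 232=-1353.14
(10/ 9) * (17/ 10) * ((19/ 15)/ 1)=323/ 135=2.39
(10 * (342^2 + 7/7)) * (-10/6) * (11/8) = -32165375/12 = -2680447.92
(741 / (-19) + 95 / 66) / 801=-2479 / 52866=-0.05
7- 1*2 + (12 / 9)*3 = 9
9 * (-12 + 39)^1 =243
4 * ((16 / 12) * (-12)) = -64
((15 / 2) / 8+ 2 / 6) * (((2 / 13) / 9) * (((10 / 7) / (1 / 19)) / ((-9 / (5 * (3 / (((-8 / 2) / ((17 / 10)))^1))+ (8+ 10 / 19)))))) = -0.14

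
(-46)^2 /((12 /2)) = 1058 /3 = 352.67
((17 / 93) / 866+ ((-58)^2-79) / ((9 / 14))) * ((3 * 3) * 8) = 4938590364 / 13423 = 367920.02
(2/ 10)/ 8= 1/ 40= 0.02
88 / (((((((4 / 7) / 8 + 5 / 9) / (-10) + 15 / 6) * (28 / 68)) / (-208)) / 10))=-560102400 / 3071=-182384.37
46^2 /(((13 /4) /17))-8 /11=1582664 /143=11067.58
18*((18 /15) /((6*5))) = 0.72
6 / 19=0.32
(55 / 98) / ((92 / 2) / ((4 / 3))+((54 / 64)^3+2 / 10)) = 4505600 / 283399487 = 0.02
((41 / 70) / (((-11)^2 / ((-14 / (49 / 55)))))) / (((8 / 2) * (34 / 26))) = -533 / 36652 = -0.01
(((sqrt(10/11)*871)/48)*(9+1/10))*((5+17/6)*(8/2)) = 3725267*sqrt(110)/7920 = 4933.20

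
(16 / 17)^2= 256 / 289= 0.89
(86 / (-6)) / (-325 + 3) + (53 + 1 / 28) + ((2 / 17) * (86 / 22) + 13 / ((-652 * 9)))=4729214015 / 88333938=53.54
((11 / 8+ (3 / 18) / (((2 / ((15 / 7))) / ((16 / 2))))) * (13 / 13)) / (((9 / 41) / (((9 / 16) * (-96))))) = -19311 / 28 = -689.68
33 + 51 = 84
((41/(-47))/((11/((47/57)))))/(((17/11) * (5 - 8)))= 41/2907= 0.01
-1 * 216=-216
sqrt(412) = 2 *sqrt(103) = 20.30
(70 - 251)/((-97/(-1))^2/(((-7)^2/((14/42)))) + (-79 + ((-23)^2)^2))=-26607/41134423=-0.00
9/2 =4.50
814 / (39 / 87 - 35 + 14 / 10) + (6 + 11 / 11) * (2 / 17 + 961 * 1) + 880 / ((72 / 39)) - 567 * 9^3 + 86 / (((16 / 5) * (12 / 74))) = -144775401473 / 356592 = -405997.33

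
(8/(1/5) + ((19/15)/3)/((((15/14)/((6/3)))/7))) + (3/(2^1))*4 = 34774/675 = 51.52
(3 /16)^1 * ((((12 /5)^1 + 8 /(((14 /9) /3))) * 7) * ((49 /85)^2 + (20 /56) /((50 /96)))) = 6023979 /252875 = 23.82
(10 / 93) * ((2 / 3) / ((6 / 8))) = 80 / 837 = 0.10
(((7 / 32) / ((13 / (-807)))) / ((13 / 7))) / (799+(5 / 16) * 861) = -39543 / 5776082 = -0.01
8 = 8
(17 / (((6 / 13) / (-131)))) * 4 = -57902 / 3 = -19300.67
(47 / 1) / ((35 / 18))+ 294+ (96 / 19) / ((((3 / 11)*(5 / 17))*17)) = 214048 / 665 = 321.88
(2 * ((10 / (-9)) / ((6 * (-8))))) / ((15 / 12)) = 1 / 27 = 0.04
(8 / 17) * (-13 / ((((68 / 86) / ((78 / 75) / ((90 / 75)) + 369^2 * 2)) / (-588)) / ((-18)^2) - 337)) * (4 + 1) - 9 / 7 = -267264196234939413 / 223661777959761659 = -1.19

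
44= 44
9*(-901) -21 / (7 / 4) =-8121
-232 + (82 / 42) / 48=-233815 / 1008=-231.96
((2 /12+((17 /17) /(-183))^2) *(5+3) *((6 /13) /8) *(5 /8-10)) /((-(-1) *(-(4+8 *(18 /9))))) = 55825 /1547936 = 0.04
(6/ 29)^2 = 36/ 841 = 0.04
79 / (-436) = -79 / 436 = -0.18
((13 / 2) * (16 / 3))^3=1124864 / 27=41661.63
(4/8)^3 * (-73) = -73/8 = -9.12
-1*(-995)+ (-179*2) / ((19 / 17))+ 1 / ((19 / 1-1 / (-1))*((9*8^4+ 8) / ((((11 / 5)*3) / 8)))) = 34375430457 / 50950400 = 674.68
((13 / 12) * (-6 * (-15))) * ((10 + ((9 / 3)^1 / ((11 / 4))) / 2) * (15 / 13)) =13050 / 11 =1186.36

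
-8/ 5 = -1.60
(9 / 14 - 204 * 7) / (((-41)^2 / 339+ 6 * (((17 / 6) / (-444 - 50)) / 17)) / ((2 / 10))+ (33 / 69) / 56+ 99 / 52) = -153937761588 / 2879088761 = -53.47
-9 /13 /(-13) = 9 /169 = 0.05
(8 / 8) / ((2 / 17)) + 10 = 37 / 2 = 18.50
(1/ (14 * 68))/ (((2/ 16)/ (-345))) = -345/ 119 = -2.90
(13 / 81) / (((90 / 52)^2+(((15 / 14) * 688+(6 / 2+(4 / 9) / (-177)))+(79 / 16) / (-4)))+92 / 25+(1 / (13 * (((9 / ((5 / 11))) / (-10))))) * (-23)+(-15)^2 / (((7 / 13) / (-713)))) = -2281364800 / 4224392511020007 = -0.00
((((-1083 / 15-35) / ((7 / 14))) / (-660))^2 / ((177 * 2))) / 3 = 35912 / 361411875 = 0.00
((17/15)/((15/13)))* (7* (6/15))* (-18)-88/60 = -19114/375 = -50.97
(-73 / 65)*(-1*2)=146 / 65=2.25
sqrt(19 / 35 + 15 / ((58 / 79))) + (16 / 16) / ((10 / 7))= 7 / 10 + sqrt(86431310) / 2030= 5.28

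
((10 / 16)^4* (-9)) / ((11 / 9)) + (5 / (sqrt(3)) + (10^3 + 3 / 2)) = 5* sqrt(3) / 3 + 45072959 / 45056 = 1003.26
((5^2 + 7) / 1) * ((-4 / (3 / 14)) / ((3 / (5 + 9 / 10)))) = -52864 / 45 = -1174.76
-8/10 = -4/5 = -0.80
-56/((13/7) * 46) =-196/299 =-0.66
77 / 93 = 0.83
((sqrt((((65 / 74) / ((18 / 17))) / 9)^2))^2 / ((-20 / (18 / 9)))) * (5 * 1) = -1221025 / 287424288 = -0.00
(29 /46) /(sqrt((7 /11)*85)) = 29*sqrt(6545) /27370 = 0.09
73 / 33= 2.21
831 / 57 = 277 / 19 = 14.58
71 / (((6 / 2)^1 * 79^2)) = 71 / 18723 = 0.00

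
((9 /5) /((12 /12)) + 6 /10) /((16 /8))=1.20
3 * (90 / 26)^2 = 6075 / 169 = 35.95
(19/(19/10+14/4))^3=857375/19683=43.56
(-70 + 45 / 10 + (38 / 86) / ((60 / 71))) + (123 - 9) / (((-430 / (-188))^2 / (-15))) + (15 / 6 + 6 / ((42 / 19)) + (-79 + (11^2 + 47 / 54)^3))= 18440338669100617 / 10190282760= 1809600.29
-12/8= -3/2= -1.50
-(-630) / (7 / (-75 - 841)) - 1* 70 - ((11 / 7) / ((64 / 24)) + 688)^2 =-1745702081 / 3136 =-556665.20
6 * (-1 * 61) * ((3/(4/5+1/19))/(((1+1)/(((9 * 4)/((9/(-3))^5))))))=23180/243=95.39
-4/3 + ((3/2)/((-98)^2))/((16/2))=-614647/460992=-1.33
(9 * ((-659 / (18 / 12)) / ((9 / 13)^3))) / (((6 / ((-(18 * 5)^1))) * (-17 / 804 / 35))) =-135805797400 / 459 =-295873196.95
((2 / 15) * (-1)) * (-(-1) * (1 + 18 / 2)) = -4 / 3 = -1.33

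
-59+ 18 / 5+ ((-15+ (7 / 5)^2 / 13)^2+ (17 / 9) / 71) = 165.13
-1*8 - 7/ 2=-23/ 2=-11.50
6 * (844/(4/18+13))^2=346195296/14161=24447.09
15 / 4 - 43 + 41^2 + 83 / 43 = 282713 / 172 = 1643.68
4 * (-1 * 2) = -8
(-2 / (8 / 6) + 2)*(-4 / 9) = -2 / 9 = -0.22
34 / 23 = 1.48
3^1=3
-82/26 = -41/13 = -3.15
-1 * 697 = -697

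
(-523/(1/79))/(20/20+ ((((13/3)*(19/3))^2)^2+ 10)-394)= -271080837/3719585218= -0.07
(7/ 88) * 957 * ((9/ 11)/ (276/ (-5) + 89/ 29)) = -794745/ 665192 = -1.19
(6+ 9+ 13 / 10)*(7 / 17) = 1141 / 170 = 6.71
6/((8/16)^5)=192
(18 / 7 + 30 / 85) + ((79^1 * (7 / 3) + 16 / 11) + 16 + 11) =847102 / 3927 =215.71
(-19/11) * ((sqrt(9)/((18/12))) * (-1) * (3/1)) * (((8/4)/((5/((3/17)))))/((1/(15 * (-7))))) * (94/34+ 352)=-86629284/3179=-27250.48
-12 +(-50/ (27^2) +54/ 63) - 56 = -342980/ 5103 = -67.21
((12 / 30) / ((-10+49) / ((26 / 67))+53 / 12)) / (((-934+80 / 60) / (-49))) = 1764 / 8806705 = 0.00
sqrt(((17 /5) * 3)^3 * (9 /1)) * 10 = 306 * sqrt(255) /5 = 977.29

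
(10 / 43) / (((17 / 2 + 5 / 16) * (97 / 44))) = 7040 / 588111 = 0.01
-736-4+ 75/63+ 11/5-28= -80284/105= -764.61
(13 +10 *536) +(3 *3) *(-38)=5031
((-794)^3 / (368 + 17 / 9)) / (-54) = 250283092 / 9987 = 25060.89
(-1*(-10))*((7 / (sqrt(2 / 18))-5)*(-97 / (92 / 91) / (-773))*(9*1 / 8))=397215 / 17779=22.34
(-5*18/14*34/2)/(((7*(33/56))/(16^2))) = -6782.34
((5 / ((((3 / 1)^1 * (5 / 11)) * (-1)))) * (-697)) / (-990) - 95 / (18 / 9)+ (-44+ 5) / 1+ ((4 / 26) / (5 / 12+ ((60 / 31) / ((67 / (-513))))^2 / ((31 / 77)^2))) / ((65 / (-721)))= -137040047777213388682 / 1538345665121706675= -89.08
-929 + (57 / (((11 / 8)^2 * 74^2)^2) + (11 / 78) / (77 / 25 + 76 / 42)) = -1701292876838643729 / 1831373195937142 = -928.97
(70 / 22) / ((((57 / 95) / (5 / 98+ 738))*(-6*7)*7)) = -1808225 / 135828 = -13.31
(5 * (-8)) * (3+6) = -360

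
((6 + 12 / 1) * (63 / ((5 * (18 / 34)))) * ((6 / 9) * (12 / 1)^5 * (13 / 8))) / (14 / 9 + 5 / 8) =41573855232 / 785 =52960325.14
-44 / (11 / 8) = -32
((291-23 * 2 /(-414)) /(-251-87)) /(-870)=131 /132327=0.00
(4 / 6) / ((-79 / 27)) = -18 / 79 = -0.23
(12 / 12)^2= 1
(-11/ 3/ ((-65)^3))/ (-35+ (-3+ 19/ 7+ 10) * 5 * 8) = 0.00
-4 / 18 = -2 / 9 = -0.22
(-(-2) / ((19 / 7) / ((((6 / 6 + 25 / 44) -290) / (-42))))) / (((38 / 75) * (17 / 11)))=317275 / 49096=6.46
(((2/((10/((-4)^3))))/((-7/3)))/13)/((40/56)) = 192/325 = 0.59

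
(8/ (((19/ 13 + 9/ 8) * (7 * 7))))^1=0.06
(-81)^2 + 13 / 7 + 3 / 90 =1378207 / 210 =6562.89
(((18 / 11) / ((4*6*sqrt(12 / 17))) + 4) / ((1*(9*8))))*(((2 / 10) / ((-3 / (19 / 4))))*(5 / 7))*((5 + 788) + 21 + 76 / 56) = -72295 / 7056- 72295*sqrt(51) / 2483712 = -10.45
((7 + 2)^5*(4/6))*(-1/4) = -19683/2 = -9841.50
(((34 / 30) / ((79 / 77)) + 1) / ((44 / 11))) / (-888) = -1247 / 2104560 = -0.00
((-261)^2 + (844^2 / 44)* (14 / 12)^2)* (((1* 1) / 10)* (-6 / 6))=-4462754 / 495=-9015.66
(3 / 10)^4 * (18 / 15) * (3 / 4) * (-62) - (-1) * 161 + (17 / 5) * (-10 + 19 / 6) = 20597203 / 150000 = 137.31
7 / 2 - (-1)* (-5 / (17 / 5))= 69 / 34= 2.03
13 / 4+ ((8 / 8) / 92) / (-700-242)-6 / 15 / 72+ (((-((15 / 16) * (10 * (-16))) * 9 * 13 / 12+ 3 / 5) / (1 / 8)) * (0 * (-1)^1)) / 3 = 4217633 / 1299960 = 3.24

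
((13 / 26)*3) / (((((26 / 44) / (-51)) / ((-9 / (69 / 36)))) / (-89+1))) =-15995232 / 299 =-53495.76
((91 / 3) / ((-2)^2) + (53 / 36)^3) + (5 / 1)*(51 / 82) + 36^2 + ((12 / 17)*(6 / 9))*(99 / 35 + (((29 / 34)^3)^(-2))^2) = 1314.39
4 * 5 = 20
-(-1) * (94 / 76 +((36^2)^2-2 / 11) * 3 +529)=2106459875 / 418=5039377.69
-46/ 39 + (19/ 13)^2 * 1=485/ 507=0.96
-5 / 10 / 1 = -0.50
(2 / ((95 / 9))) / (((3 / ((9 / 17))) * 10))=27 / 8075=0.00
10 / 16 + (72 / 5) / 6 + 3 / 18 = 383 / 120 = 3.19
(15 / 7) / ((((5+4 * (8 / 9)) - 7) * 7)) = 135 / 686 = 0.20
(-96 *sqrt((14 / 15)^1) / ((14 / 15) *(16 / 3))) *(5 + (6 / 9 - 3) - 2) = -6 *sqrt(210) / 7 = -12.42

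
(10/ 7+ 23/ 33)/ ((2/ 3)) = 491/ 154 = 3.19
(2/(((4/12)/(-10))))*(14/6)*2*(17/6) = -2380/3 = -793.33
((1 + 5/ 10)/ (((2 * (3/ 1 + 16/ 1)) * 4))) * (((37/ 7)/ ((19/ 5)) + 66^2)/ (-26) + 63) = -1085037/ 1051232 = -1.03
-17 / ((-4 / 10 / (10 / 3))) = 425 / 3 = 141.67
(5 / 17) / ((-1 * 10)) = -1 / 34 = -0.03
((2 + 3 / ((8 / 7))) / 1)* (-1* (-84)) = 777 / 2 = 388.50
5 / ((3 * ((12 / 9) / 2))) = 5 / 2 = 2.50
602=602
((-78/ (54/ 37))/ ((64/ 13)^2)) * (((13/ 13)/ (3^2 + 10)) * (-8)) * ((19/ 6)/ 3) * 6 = 81289/ 13824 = 5.88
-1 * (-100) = 100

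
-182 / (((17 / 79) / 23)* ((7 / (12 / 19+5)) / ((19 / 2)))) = -2527447 / 17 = -148673.35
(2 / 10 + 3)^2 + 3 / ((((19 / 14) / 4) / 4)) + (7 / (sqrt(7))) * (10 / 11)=10 * sqrt(7) / 11 + 21664 / 475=48.01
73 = 73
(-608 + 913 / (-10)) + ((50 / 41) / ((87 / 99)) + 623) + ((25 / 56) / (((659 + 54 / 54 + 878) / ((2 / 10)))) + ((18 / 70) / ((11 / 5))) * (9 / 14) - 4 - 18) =-3817935973671 / 39426383920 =-96.84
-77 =-77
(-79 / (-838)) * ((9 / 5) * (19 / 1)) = 13509 / 4190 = 3.22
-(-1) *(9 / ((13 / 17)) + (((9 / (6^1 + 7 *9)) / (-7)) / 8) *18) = 98181 / 8372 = 11.73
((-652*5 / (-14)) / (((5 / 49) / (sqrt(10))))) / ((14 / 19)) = 3097*sqrt(10) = 9793.57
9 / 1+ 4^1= 13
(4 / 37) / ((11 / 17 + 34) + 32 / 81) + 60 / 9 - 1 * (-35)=223186649 / 5356083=41.67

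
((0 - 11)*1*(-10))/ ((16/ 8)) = 55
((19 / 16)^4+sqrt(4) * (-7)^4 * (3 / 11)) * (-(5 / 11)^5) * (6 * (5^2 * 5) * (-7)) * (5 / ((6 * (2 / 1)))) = 12927375056640625 / 232202043392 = 55672.96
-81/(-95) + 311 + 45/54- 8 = 173671/570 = 304.69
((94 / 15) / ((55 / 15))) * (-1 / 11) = -94 / 605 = -0.16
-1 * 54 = -54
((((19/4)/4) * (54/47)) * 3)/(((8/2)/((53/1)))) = 81567/1504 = 54.23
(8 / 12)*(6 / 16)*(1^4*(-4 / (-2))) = 1 / 2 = 0.50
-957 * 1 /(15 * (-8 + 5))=319 /15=21.27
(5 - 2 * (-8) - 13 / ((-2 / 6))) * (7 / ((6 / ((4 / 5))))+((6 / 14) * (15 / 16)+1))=3923 / 28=140.11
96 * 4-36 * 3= 276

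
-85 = -85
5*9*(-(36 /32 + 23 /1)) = -1085.62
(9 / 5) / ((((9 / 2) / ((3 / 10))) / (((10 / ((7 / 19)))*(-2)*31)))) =-7068 / 35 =-201.94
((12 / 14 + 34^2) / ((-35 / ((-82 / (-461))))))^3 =-292802563349678656 / 1440791140308625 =-203.22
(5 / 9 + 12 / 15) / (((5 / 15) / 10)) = 122 / 3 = 40.67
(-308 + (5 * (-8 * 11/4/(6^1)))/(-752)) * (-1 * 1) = 694793/2256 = 307.98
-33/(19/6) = -198/19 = -10.42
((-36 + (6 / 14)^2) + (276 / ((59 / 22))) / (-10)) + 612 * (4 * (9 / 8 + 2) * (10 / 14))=78319761 / 14455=5418.18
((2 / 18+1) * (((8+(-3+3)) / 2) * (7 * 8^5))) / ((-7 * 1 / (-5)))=6553600 / 9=728177.78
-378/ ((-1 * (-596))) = -189/ 298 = -0.63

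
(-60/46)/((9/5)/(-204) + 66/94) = -1.88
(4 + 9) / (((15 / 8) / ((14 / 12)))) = 364 / 45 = 8.09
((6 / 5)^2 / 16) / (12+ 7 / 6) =27 / 3950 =0.01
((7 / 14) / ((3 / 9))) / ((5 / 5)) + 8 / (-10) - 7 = -63 / 10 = -6.30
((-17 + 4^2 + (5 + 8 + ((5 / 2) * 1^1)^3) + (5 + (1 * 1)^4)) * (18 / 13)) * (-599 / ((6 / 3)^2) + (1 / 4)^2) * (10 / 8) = -28991475 / 3328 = -8711.38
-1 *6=-6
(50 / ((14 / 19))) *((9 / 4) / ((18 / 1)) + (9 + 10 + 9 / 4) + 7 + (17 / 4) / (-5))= 104595 / 56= 1867.77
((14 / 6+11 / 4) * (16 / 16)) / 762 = 61 / 9144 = 0.01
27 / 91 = 0.30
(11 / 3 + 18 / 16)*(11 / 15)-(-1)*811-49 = 55117 / 72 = 765.51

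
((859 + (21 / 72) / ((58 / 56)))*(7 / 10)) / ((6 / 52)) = 2721173 / 522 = 5212.98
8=8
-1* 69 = -69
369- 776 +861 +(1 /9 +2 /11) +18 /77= 314987 /693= 454.53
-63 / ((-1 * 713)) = 0.09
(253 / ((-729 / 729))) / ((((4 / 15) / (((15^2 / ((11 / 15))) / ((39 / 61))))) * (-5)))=4735125 / 52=91060.10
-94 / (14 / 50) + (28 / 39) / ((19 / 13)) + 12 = -128966 / 399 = -323.22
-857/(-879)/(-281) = -857/246999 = -0.00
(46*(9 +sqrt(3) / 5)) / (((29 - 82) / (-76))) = 616.51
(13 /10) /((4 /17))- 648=-25699 /40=-642.48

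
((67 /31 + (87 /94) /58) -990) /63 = -822433 /52452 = -15.68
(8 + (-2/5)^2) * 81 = 16524/25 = 660.96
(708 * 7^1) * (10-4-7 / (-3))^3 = 25812500 / 9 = 2868055.56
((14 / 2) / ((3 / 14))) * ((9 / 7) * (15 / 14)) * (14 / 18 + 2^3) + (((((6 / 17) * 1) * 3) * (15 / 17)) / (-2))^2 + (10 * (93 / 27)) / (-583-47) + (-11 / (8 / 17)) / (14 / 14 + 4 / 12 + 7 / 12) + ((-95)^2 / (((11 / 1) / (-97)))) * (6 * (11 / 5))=-2287591184193853 / 2178394722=-1050127.03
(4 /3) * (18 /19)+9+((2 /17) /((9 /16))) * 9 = 3923 /323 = 12.15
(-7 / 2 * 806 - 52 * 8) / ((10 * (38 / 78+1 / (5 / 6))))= -126243 / 658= -191.86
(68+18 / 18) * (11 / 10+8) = 6279 / 10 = 627.90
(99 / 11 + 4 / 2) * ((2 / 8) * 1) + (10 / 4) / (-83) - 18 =-15.28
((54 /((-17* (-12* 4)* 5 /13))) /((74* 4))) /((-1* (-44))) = 117 /8856320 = 0.00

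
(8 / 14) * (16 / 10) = 0.91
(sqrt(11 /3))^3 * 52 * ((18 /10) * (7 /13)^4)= 105644 * sqrt(33) /10985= 55.25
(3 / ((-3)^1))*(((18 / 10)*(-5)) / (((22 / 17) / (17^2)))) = 44217 / 22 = 2009.86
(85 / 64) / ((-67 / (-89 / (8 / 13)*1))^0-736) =-17 / 9408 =-0.00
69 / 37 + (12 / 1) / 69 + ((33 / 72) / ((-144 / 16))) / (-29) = 10877401 / 5330664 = 2.04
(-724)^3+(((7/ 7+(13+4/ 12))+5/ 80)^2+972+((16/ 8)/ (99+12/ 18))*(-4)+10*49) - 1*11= -261437248480285/ 688896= -379501765.84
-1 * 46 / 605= -46 / 605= -0.08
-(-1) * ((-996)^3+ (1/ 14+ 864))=-13832659007/ 14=-988047071.93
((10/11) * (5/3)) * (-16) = -800/33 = -24.24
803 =803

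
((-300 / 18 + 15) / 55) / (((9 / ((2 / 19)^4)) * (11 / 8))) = -128 / 425758707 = -0.00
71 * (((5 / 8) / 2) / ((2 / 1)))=355 / 32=11.09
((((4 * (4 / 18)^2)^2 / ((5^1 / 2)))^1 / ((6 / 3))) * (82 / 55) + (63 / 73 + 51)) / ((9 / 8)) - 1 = 53474731853 / 1185408675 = 45.11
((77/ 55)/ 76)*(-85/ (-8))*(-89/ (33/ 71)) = -37.48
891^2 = 793881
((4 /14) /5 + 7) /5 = 247 /175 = 1.41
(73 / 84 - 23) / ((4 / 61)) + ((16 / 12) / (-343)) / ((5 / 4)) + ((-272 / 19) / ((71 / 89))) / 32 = -37541556919 / 111049680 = -338.06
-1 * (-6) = 6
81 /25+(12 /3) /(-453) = 3.23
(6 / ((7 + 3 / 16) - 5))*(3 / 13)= 288 / 455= 0.63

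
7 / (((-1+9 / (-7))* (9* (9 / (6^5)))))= -294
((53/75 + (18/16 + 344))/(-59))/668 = -207499/23647200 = -0.01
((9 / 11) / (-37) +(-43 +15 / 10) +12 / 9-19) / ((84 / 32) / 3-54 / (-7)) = -4047092 / 587301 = -6.89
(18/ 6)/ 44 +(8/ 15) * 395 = 27817/ 132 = 210.73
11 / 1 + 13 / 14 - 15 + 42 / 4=52 / 7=7.43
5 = 5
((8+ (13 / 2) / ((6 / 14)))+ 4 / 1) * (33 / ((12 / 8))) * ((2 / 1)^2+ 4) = 14344 / 3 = 4781.33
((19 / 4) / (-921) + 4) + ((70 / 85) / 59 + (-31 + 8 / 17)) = -97995037 / 3695052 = -26.52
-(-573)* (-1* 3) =-1719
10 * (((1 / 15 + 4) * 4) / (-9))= -488 / 27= -18.07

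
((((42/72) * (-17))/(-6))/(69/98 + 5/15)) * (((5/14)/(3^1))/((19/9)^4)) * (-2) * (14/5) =-4250799/79495810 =-0.05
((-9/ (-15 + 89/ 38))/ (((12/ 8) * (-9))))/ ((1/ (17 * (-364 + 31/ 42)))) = 9856022/ 30303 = 325.25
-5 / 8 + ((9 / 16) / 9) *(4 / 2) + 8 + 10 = 35 / 2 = 17.50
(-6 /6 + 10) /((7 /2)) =18 /7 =2.57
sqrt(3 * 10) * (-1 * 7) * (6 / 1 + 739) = -5215 * sqrt(30) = -28563.73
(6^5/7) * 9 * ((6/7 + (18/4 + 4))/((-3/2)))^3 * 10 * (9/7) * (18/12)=-46805021.88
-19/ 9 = -2.11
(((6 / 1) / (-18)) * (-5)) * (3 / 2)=5 / 2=2.50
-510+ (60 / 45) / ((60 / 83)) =-22867 / 45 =-508.16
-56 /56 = -1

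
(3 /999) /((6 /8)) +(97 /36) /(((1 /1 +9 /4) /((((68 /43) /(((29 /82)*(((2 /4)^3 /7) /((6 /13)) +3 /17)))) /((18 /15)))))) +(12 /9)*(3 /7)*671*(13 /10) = 512.82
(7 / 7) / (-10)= -1 / 10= -0.10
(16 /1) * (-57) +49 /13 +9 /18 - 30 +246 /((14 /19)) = -109905 /182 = -603.87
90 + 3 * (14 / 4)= 100.50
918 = 918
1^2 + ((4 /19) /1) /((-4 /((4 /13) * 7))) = 219 /247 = 0.89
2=2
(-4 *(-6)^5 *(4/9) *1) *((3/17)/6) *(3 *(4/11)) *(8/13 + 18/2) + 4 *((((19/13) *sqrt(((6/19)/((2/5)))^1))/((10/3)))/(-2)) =4264.13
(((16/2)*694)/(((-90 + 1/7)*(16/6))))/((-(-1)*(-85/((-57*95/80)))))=-7891821/427720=-18.45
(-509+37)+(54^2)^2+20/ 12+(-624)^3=-703404115/ 3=-234468038.33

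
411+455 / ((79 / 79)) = 866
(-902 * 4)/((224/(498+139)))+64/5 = -204949/20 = -10247.45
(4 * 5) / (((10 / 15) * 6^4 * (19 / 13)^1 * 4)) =65 / 16416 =0.00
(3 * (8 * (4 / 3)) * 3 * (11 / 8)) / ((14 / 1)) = 66 / 7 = 9.43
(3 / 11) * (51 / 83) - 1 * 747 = -746.83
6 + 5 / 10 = 13 / 2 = 6.50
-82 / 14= -41 / 7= -5.86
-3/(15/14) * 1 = -14/5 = -2.80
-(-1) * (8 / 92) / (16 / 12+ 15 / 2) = 12 / 1219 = 0.01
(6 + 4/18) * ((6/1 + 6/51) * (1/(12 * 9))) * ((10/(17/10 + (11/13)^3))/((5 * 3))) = 9139520/89688141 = 0.10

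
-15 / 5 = -3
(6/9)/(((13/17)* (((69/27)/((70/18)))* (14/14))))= 1190/897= 1.33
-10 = -10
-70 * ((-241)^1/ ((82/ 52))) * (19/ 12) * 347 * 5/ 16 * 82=150615711.46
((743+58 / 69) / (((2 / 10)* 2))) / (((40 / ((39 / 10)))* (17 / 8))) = 133445 / 1564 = 85.32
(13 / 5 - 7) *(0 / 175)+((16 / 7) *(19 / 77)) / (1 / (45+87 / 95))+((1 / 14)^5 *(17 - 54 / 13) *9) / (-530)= 1055598958443 / 40761680960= 25.90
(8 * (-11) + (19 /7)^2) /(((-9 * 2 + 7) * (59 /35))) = 19755 /4543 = 4.35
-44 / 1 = -44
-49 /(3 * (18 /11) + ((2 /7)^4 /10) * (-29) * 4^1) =-10.14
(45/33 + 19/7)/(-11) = -314/847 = -0.37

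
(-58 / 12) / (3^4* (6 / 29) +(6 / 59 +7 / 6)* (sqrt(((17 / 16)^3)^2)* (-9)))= -203239424 / 128942667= -1.58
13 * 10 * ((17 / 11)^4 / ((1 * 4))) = 185.40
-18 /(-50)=9 /25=0.36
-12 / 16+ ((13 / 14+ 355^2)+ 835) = 3552085 / 28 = 126860.18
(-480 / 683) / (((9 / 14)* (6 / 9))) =-1120 / 683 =-1.64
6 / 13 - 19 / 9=-193 / 117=-1.65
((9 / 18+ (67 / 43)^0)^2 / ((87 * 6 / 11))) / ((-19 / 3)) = -33 / 4408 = -0.01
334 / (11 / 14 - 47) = -4676 / 647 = -7.23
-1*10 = -10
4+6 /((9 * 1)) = 14 /3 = 4.67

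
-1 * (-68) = 68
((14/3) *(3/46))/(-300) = -7/6900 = -0.00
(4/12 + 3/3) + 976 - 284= 693.33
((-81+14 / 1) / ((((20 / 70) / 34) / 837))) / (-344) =6673401 / 344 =19399.42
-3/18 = -1/6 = -0.17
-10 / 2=-5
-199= -199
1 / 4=0.25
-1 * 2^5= -32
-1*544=-544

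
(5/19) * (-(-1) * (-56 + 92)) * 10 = 1800/19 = 94.74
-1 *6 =-6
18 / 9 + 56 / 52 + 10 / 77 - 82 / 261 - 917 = -914.11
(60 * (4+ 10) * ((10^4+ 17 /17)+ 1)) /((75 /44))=4928985.60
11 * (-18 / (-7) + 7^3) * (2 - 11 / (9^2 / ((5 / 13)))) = 7796437 / 1053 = 7404.02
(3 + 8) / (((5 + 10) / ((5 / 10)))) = 11 / 30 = 0.37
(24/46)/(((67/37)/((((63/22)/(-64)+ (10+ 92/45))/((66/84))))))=196917959/44750640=4.40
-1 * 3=-3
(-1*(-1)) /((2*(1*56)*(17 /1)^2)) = 1 /32368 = 0.00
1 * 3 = 3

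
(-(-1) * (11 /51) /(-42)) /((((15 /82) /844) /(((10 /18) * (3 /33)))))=-34604 /28917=-1.20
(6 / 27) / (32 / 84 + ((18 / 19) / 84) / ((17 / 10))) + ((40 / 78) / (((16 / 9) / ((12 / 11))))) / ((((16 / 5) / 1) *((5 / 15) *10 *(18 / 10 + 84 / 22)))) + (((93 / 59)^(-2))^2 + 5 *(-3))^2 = 139147735117184968097468549 / 630354314694071608404192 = 220.75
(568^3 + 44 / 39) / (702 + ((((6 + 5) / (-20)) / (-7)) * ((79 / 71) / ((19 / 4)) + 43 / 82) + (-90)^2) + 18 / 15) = 110678548408295840 / 5316942382947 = 20816.20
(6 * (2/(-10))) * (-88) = 528/5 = 105.60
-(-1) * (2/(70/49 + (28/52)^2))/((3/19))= 2366/321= 7.37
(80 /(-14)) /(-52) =10 /91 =0.11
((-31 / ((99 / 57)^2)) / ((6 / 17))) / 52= -190247 / 339768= -0.56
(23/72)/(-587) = -23/42264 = -0.00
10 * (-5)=-50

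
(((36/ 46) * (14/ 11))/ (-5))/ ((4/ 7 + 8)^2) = -0.00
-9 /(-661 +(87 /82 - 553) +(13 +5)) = 738 /97985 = 0.01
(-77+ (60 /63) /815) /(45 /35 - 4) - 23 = 49874 /9291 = 5.37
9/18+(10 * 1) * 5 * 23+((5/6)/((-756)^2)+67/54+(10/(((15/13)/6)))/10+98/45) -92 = 18296899513/17146080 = 1067.12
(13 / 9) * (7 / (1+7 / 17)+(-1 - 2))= 611 / 216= 2.83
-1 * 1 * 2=-2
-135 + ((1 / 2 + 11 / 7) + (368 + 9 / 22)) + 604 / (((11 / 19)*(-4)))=-1951 / 77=-25.34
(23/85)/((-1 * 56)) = -23/4760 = -0.00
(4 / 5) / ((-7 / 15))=-12 / 7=-1.71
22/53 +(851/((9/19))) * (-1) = -856759/477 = -1796.14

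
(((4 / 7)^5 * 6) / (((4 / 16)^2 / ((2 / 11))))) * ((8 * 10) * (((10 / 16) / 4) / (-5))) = -491520 / 184877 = -2.66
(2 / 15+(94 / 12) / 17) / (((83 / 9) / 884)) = 23634 / 415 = 56.95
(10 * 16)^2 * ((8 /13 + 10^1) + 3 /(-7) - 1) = 21401600 /91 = 235182.42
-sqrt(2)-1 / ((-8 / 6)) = -0.66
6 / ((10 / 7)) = 21 / 5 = 4.20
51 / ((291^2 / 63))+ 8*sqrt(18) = 357 / 9409+ 24*sqrt(2) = 33.98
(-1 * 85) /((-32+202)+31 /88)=-7480 /14991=-0.50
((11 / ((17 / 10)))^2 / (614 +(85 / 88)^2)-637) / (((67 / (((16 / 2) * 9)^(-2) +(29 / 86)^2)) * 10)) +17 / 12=2312774852561292455 / 1767655689353859456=1.31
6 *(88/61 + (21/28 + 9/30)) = 9123/610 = 14.96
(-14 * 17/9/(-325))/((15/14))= 3332/43875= 0.08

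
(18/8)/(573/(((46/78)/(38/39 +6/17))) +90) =1173/719240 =0.00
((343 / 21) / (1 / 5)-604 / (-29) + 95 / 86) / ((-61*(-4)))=0.42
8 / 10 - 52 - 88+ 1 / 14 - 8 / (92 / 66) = -144.87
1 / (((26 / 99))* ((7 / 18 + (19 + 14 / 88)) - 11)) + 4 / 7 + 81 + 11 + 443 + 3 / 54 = 2972323297 / 5544630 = 536.07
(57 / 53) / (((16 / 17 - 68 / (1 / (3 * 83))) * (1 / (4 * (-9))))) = 8721 / 3813721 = 0.00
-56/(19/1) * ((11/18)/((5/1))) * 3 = -308/285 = -1.08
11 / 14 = 0.79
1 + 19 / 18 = 37 / 18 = 2.06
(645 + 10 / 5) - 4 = 643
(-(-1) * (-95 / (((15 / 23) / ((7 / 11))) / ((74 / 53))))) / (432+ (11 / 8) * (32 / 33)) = -113183 / 378950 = -0.30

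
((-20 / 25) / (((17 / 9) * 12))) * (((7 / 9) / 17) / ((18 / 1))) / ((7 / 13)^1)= -13 / 78030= -0.00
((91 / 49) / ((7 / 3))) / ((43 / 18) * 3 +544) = 234 / 162043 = 0.00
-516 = -516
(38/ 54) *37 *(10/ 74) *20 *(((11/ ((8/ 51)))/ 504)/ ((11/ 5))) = 40375/ 9072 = 4.45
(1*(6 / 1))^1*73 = 438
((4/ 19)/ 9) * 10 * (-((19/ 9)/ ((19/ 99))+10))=-4.91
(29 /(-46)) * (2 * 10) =-290 /23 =-12.61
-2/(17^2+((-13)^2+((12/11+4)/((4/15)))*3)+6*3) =-11/2933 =-0.00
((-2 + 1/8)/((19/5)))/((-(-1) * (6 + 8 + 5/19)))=-75/2168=-0.03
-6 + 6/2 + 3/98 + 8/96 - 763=-450341/588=-765.89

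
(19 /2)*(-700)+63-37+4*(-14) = -6680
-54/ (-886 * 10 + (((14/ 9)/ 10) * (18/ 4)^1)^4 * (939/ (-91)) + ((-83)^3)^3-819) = 2340000/ 8100744394927170327359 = 0.00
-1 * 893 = -893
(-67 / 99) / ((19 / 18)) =-134 / 209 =-0.64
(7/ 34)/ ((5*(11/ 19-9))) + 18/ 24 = 20267/ 27200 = 0.75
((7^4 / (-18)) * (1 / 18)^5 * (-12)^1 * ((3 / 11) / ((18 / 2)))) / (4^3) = 2401 / 5986151424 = 0.00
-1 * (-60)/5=12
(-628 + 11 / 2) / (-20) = 249 / 8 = 31.12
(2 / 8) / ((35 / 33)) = 33 / 140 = 0.24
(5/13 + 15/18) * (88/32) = 1045/312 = 3.35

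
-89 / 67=-1.33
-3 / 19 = -0.16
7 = 7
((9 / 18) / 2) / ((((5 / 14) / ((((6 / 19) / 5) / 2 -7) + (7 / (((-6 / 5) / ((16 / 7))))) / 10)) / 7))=-57967 / 1425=-40.68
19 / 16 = 1.19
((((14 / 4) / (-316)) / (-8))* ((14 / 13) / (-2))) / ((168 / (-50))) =175 / 788736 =0.00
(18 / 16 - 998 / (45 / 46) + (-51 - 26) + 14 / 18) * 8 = -43811 / 5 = -8762.20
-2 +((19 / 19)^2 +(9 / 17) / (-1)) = -26 / 17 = -1.53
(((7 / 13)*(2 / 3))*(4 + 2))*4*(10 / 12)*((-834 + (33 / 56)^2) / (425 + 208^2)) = -4357225 / 31805592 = -0.14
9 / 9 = 1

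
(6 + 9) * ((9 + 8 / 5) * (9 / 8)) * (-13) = -18603 / 8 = -2325.38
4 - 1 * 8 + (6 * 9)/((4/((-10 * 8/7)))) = -1108/7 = -158.29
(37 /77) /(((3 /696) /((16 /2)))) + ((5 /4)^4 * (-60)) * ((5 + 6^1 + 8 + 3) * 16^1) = -7803281 /154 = -50670.66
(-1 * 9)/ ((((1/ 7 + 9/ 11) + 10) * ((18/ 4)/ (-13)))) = 1001/ 422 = 2.37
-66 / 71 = -0.93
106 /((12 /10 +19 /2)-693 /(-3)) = 0.44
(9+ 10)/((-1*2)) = -19/2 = -9.50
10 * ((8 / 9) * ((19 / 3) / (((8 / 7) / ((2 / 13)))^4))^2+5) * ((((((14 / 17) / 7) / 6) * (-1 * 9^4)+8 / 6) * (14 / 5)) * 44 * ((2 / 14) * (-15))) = 966496335261698980915 / 575109735842304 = 1680542.47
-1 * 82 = -82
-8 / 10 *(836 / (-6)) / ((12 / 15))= 418 / 3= 139.33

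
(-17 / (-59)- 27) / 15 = -1576 / 885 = -1.78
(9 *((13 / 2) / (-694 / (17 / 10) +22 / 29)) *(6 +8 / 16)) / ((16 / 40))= -2.33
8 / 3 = 2.67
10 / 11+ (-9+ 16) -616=-6689 / 11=-608.09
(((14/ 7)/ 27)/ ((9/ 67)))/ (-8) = -0.07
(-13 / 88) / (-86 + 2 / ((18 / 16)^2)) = 0.00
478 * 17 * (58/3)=471308/3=157102.67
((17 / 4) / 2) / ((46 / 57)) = 969 / 368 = 2.63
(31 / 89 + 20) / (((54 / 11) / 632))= 6295036 / 2403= 2619.66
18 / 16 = 1.12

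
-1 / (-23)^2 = -1 / 529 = -0.00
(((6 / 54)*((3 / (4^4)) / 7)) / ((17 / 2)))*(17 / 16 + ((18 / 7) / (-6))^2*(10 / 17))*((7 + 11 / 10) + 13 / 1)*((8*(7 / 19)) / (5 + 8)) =0.00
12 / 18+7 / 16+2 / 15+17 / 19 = 3241 / 1520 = 2.13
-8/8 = -1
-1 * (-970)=970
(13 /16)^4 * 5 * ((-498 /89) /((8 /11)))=-391142895 /23330816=-16.77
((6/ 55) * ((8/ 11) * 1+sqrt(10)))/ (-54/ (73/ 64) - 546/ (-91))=-0.01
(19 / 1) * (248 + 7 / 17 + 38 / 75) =6030049 / 1275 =4729.45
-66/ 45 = -1.47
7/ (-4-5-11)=-7/ 20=-0.35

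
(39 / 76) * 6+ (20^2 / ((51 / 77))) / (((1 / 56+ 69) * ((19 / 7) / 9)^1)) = 16025817 / 499358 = 32.09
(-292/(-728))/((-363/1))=-73/66066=-0.00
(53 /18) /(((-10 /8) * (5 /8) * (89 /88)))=-74624 /20025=-3.73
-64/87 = -0.74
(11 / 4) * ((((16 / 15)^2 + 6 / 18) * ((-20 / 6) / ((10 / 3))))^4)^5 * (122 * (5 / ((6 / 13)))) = 2173830851112548145303019768816258517028908208386263523 / 265375975702560291414556559175252914428710937500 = 8191513.36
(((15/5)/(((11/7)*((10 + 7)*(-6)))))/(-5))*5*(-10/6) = -35/1122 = -0.03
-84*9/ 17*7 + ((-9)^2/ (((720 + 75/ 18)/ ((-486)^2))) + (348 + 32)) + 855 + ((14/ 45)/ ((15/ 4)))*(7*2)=27344.03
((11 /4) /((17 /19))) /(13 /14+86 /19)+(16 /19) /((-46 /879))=-334769399 /21558958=-15.53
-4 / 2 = -2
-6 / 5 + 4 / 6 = -8 / 15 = -0.53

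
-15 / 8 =-1.88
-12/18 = -0.67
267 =267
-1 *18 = -18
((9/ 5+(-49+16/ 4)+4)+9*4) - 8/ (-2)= 4/ 5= 0.80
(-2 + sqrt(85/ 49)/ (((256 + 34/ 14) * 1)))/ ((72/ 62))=-31/ 18 + 31 * sqrt(85)/ 65124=-1.72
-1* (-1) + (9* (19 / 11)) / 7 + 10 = 1018 / 77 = 13.22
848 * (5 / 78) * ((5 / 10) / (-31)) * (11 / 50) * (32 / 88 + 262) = -7844 / 155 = -50.61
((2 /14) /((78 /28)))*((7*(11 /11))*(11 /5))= 154 /195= 0.79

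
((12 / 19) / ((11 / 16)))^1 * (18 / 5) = 3456 / 1045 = 3.31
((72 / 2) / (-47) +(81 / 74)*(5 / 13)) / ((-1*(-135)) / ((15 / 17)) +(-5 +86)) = -1733 / 1175564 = -0.00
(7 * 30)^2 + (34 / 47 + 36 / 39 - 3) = 26944273 / 611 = 44098.65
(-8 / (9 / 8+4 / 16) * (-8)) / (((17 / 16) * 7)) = 8192 / 1309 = 6.26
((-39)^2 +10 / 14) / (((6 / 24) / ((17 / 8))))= 90542 / 7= 12934.57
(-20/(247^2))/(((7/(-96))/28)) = 7680/61009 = 0.13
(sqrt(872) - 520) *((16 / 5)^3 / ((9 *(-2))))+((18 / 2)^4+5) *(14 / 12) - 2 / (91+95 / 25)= 152988418 / 17775 - 4096 *sqrt(218) / 1125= 8553.19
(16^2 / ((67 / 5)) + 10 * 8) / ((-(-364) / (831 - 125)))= 1171960 / 6097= 192.22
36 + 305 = 341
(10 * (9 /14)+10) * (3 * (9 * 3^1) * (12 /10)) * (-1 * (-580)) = 6483240 /7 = 926177.14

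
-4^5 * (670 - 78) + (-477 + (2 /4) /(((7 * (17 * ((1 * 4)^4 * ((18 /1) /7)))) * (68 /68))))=-95050552319 /156672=-606685.00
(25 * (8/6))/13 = 100/39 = 2.56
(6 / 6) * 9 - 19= -10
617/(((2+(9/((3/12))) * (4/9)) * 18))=617/324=1.90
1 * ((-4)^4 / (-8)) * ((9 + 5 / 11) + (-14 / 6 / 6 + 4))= -41392 / 99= -418.10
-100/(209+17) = -50/113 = -0.44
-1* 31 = -31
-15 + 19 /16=-221 /16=-13.81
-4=-4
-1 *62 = -62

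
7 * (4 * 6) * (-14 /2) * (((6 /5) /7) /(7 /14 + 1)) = -672 /5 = -134.40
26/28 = 13/14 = 0.93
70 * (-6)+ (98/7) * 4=-364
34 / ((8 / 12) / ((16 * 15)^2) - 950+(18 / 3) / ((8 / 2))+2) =-172800 / 4810447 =-0.04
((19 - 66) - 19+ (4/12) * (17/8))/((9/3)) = -1567/72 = -21.76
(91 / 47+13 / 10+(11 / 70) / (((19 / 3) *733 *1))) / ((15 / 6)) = 29656464 / 22909915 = 1.29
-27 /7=-3.86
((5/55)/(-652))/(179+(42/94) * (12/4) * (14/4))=-47/61919462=-0.00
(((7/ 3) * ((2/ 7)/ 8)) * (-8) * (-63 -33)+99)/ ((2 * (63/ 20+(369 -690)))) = -10/ 39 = -0.26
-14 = -14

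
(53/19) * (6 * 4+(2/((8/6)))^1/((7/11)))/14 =19557/3724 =5.25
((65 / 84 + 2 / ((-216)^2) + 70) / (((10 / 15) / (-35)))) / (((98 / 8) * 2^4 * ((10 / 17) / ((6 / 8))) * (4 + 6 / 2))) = -196470479 / 56899584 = -3.45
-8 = -8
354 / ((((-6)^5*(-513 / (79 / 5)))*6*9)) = 4661 / 179508960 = 0.00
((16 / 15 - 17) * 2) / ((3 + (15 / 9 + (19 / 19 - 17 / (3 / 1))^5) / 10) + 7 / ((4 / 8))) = 77436 / 496109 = 0.16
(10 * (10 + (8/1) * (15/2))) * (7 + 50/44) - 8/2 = 62606/11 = 5691.45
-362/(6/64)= -11584/3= -3861.33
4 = 4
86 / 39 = 2.21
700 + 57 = 757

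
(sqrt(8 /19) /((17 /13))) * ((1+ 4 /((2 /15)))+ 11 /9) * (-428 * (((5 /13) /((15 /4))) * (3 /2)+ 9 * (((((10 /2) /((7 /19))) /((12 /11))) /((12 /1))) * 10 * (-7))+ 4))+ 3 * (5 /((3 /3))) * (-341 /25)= -1023 /5+ 2094307790 * sqrt(38) /2907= 4440861.88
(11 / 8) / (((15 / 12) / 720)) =792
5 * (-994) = -4970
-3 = -3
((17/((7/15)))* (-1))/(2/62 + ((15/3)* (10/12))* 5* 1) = -47430/27167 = -1.75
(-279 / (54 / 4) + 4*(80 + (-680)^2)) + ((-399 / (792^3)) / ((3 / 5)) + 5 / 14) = 6433121658048721 / 3477551616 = 1849899.69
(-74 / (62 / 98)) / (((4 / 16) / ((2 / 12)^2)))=-3626 / 279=-13.00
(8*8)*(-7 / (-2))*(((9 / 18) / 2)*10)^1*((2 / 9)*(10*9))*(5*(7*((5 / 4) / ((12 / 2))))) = 245000 / 3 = 81666.67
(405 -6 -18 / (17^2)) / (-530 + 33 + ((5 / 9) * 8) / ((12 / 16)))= -3112911 / 3831851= -0.81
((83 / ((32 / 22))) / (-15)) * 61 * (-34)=946781 / 120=7889.84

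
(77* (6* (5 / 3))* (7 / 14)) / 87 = 385 / 87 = 4.43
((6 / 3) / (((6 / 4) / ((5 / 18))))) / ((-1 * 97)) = -10 / 2619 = -0.00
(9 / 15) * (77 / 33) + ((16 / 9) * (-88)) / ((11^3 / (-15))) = 5741 / 1815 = 3.16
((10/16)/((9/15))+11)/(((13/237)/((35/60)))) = 159817/1248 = 128.06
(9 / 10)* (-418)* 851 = -320146.20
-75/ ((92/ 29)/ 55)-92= -128089/ 92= -1392.27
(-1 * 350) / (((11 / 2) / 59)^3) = -575061200 / 1331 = -432051.99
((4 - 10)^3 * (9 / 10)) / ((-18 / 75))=810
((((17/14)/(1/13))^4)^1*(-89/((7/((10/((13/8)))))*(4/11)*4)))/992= -898211143115/266760704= -3367.10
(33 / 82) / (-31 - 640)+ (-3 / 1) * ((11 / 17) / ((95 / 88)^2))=-1278731379 / 767431850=-1.67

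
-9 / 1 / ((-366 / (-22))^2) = -121 / 3721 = -0.03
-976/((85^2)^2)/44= -244/574206875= -0.00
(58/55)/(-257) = -58/14135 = -0.00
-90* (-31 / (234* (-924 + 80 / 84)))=-3255 / 251992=-0.01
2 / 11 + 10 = 112 / 11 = 10.18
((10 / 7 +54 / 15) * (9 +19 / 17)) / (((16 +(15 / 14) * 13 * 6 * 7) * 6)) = 15136 / 1072785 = 0.01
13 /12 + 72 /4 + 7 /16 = 937 /48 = 19.52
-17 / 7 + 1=-10 / 7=-1.43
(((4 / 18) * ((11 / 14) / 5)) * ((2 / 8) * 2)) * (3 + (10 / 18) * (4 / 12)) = 473 / 8505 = 0.06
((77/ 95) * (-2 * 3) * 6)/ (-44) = 63/ 95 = 0.66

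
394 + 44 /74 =394.59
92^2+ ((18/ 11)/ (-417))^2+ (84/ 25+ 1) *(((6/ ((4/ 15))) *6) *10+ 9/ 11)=838908952561/ 58446025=14353.57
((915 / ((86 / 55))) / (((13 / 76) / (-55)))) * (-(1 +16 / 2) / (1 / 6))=5679679500 / 559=10160428.44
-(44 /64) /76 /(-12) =11 /14592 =0.00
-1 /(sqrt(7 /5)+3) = -15 /38+sqrt(35) /38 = -0.24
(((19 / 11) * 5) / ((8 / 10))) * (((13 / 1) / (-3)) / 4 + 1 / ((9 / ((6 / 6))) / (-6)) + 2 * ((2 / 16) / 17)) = -28025 / 1496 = -18.73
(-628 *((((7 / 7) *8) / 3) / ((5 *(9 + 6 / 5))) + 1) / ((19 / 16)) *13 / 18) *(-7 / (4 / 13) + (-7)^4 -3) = -8325434936 / 8721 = -954642.24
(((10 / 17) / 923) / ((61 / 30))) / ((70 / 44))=1320 / 6700057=0.00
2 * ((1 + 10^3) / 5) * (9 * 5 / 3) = 6006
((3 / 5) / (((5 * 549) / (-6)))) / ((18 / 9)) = -1 / 1525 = -0.00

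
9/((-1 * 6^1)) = -3/2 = -1.50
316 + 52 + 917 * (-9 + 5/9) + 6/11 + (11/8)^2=-46716085/6336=-7373.12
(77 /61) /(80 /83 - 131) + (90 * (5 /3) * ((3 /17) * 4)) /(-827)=-1274922469 /9256066007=-0.14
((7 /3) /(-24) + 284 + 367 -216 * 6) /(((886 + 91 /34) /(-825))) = 43427945 /72516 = 598.87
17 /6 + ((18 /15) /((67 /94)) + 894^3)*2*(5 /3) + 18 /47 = 45000279819121 /18894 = 2381723288.83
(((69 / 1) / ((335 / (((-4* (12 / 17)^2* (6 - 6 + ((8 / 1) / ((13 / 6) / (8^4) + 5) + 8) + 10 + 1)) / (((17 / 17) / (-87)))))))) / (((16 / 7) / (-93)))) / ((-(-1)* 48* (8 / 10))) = -29679828347925 / 38073234544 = -779.55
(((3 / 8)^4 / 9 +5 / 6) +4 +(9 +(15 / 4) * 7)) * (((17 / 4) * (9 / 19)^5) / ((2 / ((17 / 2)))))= 2801934472977 / 162273624064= 17.27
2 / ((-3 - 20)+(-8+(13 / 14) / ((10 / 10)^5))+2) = -0.07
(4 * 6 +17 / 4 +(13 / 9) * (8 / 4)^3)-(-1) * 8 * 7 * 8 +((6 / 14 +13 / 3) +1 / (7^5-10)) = 694987157 / 1410948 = 492.57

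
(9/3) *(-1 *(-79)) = 237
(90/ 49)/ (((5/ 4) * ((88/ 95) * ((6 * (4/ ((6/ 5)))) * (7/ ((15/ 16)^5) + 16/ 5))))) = 129853125/ 21064188992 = 0.01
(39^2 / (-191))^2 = 2313441 / 36481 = 63.41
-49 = -49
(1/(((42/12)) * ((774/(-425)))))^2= 180625/7338681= 0.02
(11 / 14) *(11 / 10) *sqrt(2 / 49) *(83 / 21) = 10043 *sqrt(2) / 20580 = 0.69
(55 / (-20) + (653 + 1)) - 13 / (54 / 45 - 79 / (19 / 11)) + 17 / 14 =77330719 / 118468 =652.76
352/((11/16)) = 512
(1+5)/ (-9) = -2/ 3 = -0.67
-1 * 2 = -2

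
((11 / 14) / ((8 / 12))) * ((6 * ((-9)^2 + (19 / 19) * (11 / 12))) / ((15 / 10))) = 10813 / 28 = 386.18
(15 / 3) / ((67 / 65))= 325 / 67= 4.85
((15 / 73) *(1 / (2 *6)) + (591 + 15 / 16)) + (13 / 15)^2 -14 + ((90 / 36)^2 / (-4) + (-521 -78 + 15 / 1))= -6.86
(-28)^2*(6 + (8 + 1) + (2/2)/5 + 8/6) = 12962.13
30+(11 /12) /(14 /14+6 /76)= 7589 /246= 30.85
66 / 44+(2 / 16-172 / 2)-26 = -883 / 8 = -110.38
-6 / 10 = -3 / 5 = -0.60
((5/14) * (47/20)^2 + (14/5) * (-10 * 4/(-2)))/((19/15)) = 194787/4256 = 45.77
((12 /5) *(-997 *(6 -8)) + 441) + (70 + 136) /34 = 444776 /85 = 5232.66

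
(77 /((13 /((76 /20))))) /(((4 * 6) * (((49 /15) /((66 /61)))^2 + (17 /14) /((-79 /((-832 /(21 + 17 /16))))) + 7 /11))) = 4665125178945 /51393496824514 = 0.09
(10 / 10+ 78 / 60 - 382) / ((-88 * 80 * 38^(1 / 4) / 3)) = 11391 * 38^(3 / 4) / 2675200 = 0.07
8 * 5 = 40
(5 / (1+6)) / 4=5 / 28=0.18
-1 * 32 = -32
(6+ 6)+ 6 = 18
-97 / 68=-1.43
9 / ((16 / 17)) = 153 / 16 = 9.56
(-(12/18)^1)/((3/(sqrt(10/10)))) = -2/9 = -0.22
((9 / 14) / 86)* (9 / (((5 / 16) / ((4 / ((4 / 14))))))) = 648 / 215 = 3.01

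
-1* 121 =-121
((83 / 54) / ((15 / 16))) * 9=664 / 45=14.76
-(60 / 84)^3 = -0.36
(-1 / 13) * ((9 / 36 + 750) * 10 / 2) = -15005 / 52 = -288.56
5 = 5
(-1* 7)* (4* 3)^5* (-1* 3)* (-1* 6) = -31352832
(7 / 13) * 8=4.31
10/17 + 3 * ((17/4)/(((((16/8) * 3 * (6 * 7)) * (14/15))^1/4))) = 5365/6664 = 0.81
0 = 0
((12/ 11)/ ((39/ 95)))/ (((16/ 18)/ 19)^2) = 2777895/ 2288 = 1214.11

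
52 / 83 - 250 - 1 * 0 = -20698 / 83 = -249.37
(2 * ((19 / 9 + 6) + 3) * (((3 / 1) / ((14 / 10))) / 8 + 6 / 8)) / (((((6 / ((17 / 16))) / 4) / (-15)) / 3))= -40375 / 56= -720.98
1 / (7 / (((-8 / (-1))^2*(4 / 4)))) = 64 / 7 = 9.14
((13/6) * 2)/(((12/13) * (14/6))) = 169/84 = 2.01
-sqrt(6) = -2.45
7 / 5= 1.40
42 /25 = 1.68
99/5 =19.80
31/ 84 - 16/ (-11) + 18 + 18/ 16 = 20.95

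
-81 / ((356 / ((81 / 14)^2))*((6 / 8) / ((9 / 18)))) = -177147 / 34888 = -5.08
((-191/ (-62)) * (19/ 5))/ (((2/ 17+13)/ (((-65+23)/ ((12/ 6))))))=-1295553/ 69130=-18.74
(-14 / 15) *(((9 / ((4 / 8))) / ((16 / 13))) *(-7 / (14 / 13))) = 88.72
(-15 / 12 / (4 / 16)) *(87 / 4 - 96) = 1485 / 4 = 371.25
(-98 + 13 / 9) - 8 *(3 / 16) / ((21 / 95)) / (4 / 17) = -63199 / 504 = -125.39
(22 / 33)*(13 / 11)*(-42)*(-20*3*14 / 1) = 305760 / 11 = 27796.36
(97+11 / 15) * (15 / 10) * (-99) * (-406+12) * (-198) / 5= -5661096804 / 25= -226443872.16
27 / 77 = 0.35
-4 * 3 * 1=-12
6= 6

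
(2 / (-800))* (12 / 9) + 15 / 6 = 749 / 300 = 2.50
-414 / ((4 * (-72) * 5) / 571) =13133 / 80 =164.16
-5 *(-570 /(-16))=-178.12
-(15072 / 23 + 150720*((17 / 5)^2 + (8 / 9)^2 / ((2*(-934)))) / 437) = -127894817504 / 27550665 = -4642.17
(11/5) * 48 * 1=528/5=105.60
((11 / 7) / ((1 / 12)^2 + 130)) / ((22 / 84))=864 / 18721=0.05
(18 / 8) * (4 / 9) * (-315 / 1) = -315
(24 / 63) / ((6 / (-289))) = -1156 / 63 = -18.35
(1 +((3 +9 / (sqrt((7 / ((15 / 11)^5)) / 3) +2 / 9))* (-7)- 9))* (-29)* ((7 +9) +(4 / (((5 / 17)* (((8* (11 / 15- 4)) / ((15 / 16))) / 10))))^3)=3446344030108308893 / 489049748246528- 1028594106018995175* sqrt(385) / 69864249749504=-281834.26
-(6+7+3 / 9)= -40 / 3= -13.33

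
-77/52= -1.48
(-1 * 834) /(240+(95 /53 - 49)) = -4.33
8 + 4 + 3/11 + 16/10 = 13.87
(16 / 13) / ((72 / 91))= 14 / 9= 1.56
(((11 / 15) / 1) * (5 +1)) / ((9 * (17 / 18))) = 44 / 85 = 0.52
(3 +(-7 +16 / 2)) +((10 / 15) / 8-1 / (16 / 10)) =83 / 24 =3.46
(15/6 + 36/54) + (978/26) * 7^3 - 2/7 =7046107/546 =12904.96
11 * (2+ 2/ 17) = 396/ 17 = 23.29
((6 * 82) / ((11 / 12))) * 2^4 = 94464 / 11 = 8587.64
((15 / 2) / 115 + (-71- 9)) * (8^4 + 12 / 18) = -22595165 / 69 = -327466.16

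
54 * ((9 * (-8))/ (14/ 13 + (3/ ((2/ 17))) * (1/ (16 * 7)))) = -11321856/ 3799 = -2980.22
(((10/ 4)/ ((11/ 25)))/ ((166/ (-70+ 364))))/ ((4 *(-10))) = -3675/ 14608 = -0.25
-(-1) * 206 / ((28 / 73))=537.07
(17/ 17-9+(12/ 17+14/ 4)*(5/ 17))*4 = -27.05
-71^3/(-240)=357911/240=1491.30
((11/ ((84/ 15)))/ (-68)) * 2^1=-55/ 952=-0.06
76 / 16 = 4.75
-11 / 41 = -0.27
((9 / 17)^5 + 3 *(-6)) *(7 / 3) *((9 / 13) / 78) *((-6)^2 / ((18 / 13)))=-178488639 / 18458141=-9.67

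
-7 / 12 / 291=-7 / 3492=-0.00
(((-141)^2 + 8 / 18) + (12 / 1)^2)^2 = 32482492441 / 81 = 401018425.20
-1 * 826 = -826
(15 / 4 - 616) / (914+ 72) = -2449 / 3944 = -0.62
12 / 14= 6 / 7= 0.86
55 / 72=0.76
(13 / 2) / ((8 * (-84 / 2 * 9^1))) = -13 / 6048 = -0.00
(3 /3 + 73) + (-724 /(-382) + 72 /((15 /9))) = 113736 /955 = 119.10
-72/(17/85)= -360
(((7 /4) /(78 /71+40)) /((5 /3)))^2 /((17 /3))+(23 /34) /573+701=23256959175320239 /33176770593600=701.00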